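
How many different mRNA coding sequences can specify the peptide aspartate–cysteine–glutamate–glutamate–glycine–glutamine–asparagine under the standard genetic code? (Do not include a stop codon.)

256

Asp: 2 codons.
Cys: 2 codons.
Glu: 2 codons.
Glu: 2 codons.
Gly: 4 codons.
Gln: 2 codons.
Asn: 2 codons.
2 × 2 × 2 × 2 × 4 × 2 × 2 = 256.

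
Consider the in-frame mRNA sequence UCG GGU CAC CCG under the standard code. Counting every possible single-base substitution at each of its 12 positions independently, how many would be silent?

10

Codon 1 (UCG, Ser): 3 synonymous substitutions.
Codon 2 (GGU, Gly): 3 synonymous substitutions.
Codon 3 (CAC, His): 1 synonymous substitution.
Codon 4 (CCG, Pro): 3 synonymous substitutions.
Total: 3 + 3 + 1 + 3 = 10.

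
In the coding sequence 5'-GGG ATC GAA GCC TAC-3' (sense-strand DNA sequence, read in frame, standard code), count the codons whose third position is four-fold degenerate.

2

Codon 1 GGG (Gly): third position 4-fold.
Codon 2 ATC (Ile): third position 3-fold.
Codon 3 GAA (Glu): third position 2-fold.
Codon 4 GCC (Ala): third position 4-fold.
Codon 5 TAC (Tyr): third position 2-fold.
Four-fold degenerate third positions: 2.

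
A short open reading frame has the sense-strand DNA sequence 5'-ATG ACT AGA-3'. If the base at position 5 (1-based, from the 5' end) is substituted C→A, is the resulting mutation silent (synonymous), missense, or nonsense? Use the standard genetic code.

Position 5 falls in codon 2: ACT → Thr.
After the substitution the codon is AAT → Asn.
Thr ≠ Asn, so this is a missense mutation.

missense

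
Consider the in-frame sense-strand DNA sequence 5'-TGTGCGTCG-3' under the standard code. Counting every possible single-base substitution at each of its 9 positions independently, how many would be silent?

7

Codon 1 (TGT, Cys): 1 synonymous substitution.
Codon 2 (GCG, Ala): 3 synonymous substitutions.
Codon 3 (TCG, Ser): 3 synonymous substitutions.
Total: 1 + 3 + 3 = 7.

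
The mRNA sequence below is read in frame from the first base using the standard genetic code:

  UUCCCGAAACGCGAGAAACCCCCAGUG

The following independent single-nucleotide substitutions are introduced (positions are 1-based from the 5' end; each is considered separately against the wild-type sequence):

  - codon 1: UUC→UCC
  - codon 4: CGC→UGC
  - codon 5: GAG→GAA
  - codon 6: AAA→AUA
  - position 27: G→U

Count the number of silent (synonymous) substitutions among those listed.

Codon 1: UUC (Phe) → UCC (Ser) — missense.
Codon 4: CGC (Arg) → UGC (Cys) — missense.
Codon 5: GAG (Glu) → GAA (Glu) — synonymous.
Codon 6: AAA (Lys) → AUA (Ile) — missense.
Codon 9: GUG (Val) → GUU (Val) — synonymous.
Synonymous: 2 of 5.

2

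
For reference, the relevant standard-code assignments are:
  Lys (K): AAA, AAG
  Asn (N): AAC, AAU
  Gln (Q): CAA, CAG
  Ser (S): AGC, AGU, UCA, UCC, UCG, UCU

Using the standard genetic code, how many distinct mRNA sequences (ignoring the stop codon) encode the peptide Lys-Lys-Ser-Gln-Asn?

96

Lys: 2 codons.
Lys: 2 codons.
Ser: 6 codons.
Gln: 2 codons.
Asn: 2 codons.
2 × 2 × 6 × 2 × 2 = 96.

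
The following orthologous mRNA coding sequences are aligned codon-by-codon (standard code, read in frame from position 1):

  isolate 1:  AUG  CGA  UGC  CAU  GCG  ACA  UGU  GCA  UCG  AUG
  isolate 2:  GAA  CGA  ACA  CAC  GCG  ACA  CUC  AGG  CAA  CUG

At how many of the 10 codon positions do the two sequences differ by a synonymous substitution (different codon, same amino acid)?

1

Codon 1: AUG Met / GAA Glu — nonsynonymous.
Codon 2: CGA Arg / CGA Arg — identical.
Codon 3: UGC Cys / ACA Thr — nonsynonymous.
Codon 4: CAU His / CAC His — synonymous.
Codon 5: GCG Ala / GCG Ala — identical.
Codon 6: ACA Thr / ACA Thr — identical.
Codon 7: UGU Cys / CUC Leu — nonsynonymous.
Codon 8: GCA Ala / AGG Arg — nonsynonymous.
Codon 9: UCG Ser / CAA Gln — nonsynonymous.
Codon 10: AUG Met / CUG Leu — nonsynonymous.
Synonymous differences: 1.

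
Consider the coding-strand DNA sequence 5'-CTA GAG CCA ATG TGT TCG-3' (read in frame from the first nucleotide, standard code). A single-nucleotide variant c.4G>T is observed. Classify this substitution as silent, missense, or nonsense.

Position 4 falls in codon 2: GAG → Glu.
After the substitution the codon is TAG → Stop.
The new codon is a stop codon, so this is a nonsense mutation.

nonsense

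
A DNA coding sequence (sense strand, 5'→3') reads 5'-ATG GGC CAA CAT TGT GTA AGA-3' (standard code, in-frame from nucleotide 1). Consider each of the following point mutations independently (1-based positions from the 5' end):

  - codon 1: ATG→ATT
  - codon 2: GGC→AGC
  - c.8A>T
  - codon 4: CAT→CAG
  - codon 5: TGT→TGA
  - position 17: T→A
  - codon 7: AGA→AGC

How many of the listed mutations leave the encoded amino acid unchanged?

0

Codon 1: ATG (Met) → ATT (Ile) — missense.
Codon 2: GGC (Gly) → AGC (Ser) — missense.
Codon 3: CAA (Gln) → CTA (Leu) — missense.
Codon 4: CAT (His) → CAG (Gln) — missense.
Codon 5: TGT (Cys) → TGA (Stop) — nonsense.
Codon 6: GTA (Val) → GAA (Glu) — missense.
Codon 7: AGA (Arg) → AGC (Ser) — missense.
Synonymous: 0 of 7.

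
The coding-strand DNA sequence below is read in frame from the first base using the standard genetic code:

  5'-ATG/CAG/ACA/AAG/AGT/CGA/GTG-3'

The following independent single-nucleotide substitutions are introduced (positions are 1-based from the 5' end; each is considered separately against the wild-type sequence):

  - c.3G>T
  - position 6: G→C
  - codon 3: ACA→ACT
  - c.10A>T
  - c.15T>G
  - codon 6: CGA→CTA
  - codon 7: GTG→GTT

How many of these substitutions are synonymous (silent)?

2

Codon 1: ATG (Met) → ATT (Ile) — missense.
Codon 2: CAG (Gln) → CAC (His) — missense.
Codon 3: ACA (Thr) → ACT (Thr) — synonymous.
Codon 4: AAG (Lys) → TAG (Stop) — nonsense.
Codon 5: AGT (Ser) → AGG (Arg) — missense.
Codon 6: CGA (Arg) → CTA (Leu) — missense.
Codon 7: GTG (Val) → GTT (Val) — synonymous.
Synonymous: 2 of 7.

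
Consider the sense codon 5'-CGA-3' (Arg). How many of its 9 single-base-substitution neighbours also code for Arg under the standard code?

Position 1: AGA → 1 synonymous.
Position 2: none → 0 synonymous.
Position 3: CGU, CGC, CGG → 3 synonymous.
Total: 1 + 0 + 3 = 4.

4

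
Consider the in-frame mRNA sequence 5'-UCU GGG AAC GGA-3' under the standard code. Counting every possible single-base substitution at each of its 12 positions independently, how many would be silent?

10

Codon 1 (UCU, Ser): 3 synonymous substitutions.
Codon 2 (GGG, Gly): 3 synonymous substitutions.
Codon 3 (AAC, Asn): 1 synonymous substitution.
Codon 4 (GGA, Gly): 3 synonymous substitutions.
Total: 3 + 3 + 1 + 3 = 10.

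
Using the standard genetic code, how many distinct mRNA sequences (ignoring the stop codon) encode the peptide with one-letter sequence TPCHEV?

Thr: 4 codons.
Pro: 4 codons.
Cys: 2 codons.
His: 2 codons.
Glu: 2 codons.
Val: 4 codons.
4 × 4 × 2 × 2 × 2 × 4 = 512.

512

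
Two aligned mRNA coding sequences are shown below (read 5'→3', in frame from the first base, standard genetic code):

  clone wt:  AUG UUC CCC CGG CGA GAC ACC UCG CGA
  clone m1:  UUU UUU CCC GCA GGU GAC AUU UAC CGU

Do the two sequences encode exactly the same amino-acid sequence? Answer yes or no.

Codon 1: AUG Met / UUU Phe — nonsynonymous.
Codon 2: UUC Phe / UUU Phe — synonymous.
Codon 3: CCC Pro / CCC Pro — identical.
Codon 4: CGG Arg / GCA Ala — nonsynonymous.
Codon 5: CGA Arg / GGU Gly — nonsynonymous.
Codon 6: GAC Asp / GAC Asp — identical.
Codon 7: ACC Thr / AUU Ile — nonsynonymous.
Codon 8: UCG Ser / UAC Tyr — nonsynonymous.
Codon 9: CGA Arg / CGU Arg — synonymous.
Nonsynonymous differences: 5 → different protein.

no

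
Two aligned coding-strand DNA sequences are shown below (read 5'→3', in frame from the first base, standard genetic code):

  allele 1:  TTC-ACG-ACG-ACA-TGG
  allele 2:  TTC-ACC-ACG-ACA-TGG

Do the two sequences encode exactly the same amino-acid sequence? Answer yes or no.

Codon 1: TTC Phe / TTC Phe — identical.
Codon 2: ACG Thr / ACC Thr — synonymous.
Codon 3: ACG Thr / ACG Thr — identical.
Codon 4: ACA Thr / ACA Thr — identical.
Codon 5: TGG Trp / TGG Trp — identical.
Nonsynonymous differences: 0 → same protein.

yes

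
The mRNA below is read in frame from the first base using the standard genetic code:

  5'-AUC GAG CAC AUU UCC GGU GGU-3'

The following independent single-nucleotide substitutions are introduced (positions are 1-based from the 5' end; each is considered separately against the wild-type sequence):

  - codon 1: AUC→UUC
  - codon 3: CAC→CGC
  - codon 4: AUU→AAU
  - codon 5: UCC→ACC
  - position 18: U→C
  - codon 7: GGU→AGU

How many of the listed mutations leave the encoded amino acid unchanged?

1

Codon 1: AUC (Ile) → UUC (Phe) — missense.
Codon 3: CAC (His) → CGC (Arg) — missense.
Codon 4: AUU (Ile) → AAU (Asn) — missense.
Codon 5: UCC (Ser) → ACC (Thr) — missense.
Codon 6: GGU (Gly) → GGC (Gly) — synonymous.
Codon 7: GGU (Gly) → AGU (Ser) — missense.
Synonymous: 1 of 6.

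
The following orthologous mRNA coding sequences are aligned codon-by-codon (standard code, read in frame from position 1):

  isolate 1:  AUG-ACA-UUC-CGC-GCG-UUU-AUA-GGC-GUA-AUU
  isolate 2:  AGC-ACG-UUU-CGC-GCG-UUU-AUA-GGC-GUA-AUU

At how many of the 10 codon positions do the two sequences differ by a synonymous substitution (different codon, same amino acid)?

2

Codon 1: AUG Met / AGC Ser — nonsynonymous.
Codon 2: ACA Thr / ACG Thr — synonymous.
Codon 3: UUC Phe / UUU Phe — synonymous.
Codon 4: CGC Arg / CGC Arg — identical.
Codon 5: GCG Ala / GCG Ala — identical.
Codon 6: UUU Phe / UUU Phe — identical.
Codon 7: AUA Ile / AUA Ile — identical.
Codon 8: GGC Gly / GGC Gly — identical.
Codon 9: GUA Val / GUA Val — identical.
Codon 10: AUU Ile / AUU Ile — identical.
Synonymous differences: 2.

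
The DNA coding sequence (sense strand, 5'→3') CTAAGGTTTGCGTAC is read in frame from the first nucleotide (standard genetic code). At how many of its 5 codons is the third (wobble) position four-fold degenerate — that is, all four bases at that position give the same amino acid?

2

Codon 1 CTA (Leu): third position 4-fold.
Codon 2 AGG (Arg): third position 2-fold.
Codon 3 TTT (Phe): third position 2-fold.
Codon 4 GCG (Ala): third position 4-fold.
Codon 5 TAC (Tyr): third position 2-fold.
Four-fold degenerate third positions: 2.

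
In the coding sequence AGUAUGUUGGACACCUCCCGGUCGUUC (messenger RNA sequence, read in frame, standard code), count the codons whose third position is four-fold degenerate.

Codon 1 AGU (Ser): third position 2-fold.
Codon 2 AUG (Met): third position 1-fold.
Codon 3 UUG (Leu): third position 2-fold.
Codon 4 GAC (Asp): third position 2-fold.
Codon 5 ACC (Thr): third position 4-fold.
Codon 6 UCC (Ser): third position 4-fold.
Codon 7 CGG (Arg): third position 4-fold.
Codon 8 UCG (Ser): third position 4-fold.
Codon 9 UUC (Phe): third position 2-fold.
Four-fold degenerate third positions: 4.

4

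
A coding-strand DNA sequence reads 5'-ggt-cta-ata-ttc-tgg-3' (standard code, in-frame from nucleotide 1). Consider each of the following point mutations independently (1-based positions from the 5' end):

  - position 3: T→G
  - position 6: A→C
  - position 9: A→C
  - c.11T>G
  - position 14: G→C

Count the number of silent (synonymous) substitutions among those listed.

3

Codon 1: GGT (Gly) → GGG (Gly) — synonymous.
Codon 2: CTA (Leu) → CTC (Leu) — synonymous.
Codon 3: ATA (Ile) → ATC (Ile) — synonymous.
Codon 4: TTC (Phe) → TGC (Cys) — missense.
Codon 5: TGG (Trp) → TCG (Ser) — missense.
Synonymous: 3 of 5.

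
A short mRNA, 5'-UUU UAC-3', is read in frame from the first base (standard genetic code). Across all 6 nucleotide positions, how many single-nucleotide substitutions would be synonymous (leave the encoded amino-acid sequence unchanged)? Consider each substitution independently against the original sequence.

2

Codon 1 (UUU, Phe): 1 synonymous substitution.
Codon 2 (UAC, Tyr): 1 synonymous substitution.
Total: 1 + 1 = 2.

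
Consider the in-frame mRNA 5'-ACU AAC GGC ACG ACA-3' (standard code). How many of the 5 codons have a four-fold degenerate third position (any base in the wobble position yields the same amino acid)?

4

Codon 1 ACU (Thr): third position 4-fold.
Codon 2 AAC (Asn): third position 2-fold.
Codon 3 GGC (Gly): third position 4-fold.
Codon 4 ACG (Thr): third position 4-fold.
Codon 5 ACA (Thr): third position 4-fold.
Four-fold degenerate third positions: 4.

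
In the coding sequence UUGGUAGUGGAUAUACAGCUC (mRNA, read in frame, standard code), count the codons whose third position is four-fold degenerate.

Codon 1 UUG (Leu): third position 2-fold.
Codon 2 GUA (Val): third position 4-fold.
Codon 3 GUG (Val): third position 4-fold.
Codon 4 GAU (Asp): third position 2-fold.
Codon 5 AUA (Ile): third position 3-fold.
Codon 6 CAG (Gln): third position 2-fold.
Codon 7 CUC (Leu): third position 4-fold.
Four-fold degenerate third positions: 3.

3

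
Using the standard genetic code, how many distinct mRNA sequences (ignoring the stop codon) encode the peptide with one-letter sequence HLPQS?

His: 2 codons.
Leu: 6 codons.
Pro: 4 codons.
Gln: 2 codons.
Ser: 6 codons.
2 × 6 × 4 × 2 × 6 = 576.

576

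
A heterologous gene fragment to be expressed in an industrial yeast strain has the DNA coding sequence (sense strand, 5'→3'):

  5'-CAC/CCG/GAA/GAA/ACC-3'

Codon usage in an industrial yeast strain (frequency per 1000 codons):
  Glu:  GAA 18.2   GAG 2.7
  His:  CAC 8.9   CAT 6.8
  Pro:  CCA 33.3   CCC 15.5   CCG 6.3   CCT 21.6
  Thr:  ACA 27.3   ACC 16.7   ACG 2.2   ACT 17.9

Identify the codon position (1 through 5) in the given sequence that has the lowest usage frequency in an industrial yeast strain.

Codon 1 CAC (His): 8.9 per 1000.
Codon 2 CCG (Pro): 6.3 per 1000.
Codon 3 GAA (Glu): 18.2 per 1000.
Codon 4 GAA (Glu): 18.2 per 1000.
Codon 5 ACC (Thr): 16.7 per 1000.
Lowest frequency is 6.3 at codon 2.

2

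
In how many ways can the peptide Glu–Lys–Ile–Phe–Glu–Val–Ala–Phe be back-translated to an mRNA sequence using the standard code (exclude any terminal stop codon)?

Glu: 2 codons.
Lys: 2 codons.
Ile: 3 codons.
Phe: 2 codons.
Glu: 2 codons.
Val: 4 codons.
Ala: 4 codons.
Phe: 2 codons.
2 × 2 × 3 × 2 × 2 × 4 × 4 × 2 = 1536.

1536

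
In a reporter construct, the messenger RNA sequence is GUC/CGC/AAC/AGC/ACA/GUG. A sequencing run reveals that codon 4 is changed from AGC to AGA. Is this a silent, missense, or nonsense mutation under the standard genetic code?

missense

Position 12 falls in codon 4: AGC → Ser.
After the substitution the codon is AGA → Arg.
Ser ≠ Arg, so this is a missense mutation.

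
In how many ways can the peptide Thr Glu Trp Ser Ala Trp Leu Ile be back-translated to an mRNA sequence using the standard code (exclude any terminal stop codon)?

3456

Thr: 4 codons.
Glu: 2 codons.
Trp: 1 codon.
Ser: 6 codons.
Ala: 4 codons.
Trp: 1 codon.
Leu: 6 codons.
Ile: 3 codons.
4 × 2 × 1 × 6 × 4 × 1 × 6 × 3 = 3456.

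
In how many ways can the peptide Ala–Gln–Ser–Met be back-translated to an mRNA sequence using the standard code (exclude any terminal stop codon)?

48

Ala: 4 codons.
Gln: 2 codons.
Ser: 6 codons.
Met: 1 codon.
4 × 2 × 6 × 1 = 48.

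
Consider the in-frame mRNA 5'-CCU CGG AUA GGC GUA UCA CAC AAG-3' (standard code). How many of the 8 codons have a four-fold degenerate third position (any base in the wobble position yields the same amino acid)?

5

Codon 1 CCU (Pro): third position 4-fold.
Codon 2 CGG (Arg): third position 4-fold.
Codon 3 AUA (Ile): third position 3-fold.
Codon 4 GGC (Gly): third position 4-fold.
Codon 5 GUA (Val): third position 4-fold.
Codon 6 UCA (Ser): third position 4-fold.
Codon 7 CAC (His): third position 2-fold.
Codon 8 AAG (Lys): third position 2-fold.
Four-fold degenerate third positions: 5.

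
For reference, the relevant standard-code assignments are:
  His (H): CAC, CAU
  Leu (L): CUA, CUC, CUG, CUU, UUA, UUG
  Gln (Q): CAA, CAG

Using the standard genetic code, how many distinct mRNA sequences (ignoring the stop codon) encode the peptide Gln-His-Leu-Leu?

144

Gln: 2 codons.
His: 2 codons.
Leu: 6 codons.
Leu: 6 codons.
2 × 2 × 6 × 6 = 144.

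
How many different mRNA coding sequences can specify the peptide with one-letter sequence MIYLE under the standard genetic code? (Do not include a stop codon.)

72

Met: 1 codon.
Ile: 3 codons.
Tyr: 2 codons.
Leu: 6 codons.
Glu: 2 codons.
1 × 3 × 2 × 6 × 2 = 72.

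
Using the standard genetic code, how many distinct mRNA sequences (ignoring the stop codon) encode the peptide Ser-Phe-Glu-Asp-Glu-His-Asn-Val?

Ser: 6 codons.
Phe: 2 codons.
Glu: 2 codons.
Asp: 2 codons.
Glu: 2 codons.
His: 2 codons.
Asn: 2 codons.
Val: 4 codons.
6 × 2 × 2 × 2 × 2 × 2 × 2 × 4 = 1536.

1536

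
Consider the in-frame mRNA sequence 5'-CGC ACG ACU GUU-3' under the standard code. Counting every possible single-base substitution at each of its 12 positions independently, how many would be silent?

Codon 1 (CGC, Arg): 3 synonymous substitutions.
Codon 2 (ACG, Thr): 3 synonymous substitutions.
Codon 3 (ACU, Thr): 3 synonymous substitutions.
Codon 4 (GUU, Val): 3 synonymous substitutions.
Total: 3 + 3 + 3 + 3 = 12.

12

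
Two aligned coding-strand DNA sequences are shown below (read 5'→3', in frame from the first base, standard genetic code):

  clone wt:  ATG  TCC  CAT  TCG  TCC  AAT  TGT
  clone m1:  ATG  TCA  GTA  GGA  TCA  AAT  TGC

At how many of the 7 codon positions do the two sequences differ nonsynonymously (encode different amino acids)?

2

Codon 1: ATG Met / ATG Met — identical.
Codon 2: TCC Ser / TCA Ser — synonymous.
Codon 3: CAT His / GTA Val — nonsynonymous.
Codon 4: TCG Ser / GGA Gly — nonsynonymous.
Codon 5: TCC Ser / TCA Ser — synonymous.
Codon 6: AAT Asn / AAT Asn — identical.
Codon 7: TGT Cys / TGC Cys — synonymous.
Nonsynonymous differences: 2.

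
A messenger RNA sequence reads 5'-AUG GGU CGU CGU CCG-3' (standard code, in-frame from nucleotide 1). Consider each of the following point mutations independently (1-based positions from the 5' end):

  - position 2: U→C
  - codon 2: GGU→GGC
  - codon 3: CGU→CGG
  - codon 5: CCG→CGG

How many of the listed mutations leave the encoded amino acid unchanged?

2

Codon 1: AUG (Met) → ACG (Thr) — missense.
Codon 2: GGU (Gly) → GGC (Gly) — synonymous.
Codon 3: CGU (Arg) → CGG (Arg) — synonymous.
Codon 5: CCG (Pro) → CGG (Arg) — missense.
Synonymous: 2 of 4.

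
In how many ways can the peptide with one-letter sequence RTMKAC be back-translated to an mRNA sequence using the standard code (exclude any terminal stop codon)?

384

Arg: 6 codons.
Thr: 4 codons.
Met: 1 codon.
Lys: 2 codons.
Ala: 4 codons.
Cys: 2 codons.
6 × 4 × 1 × 2 × 4 × 2 = 384.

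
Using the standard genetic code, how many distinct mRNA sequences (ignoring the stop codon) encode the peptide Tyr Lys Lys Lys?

Tyr: 2 codons.
Lys: 2 codons.
Lys: 2 codons.
Lys: 2 codons.
2 × 2 × 2 × 2 = 16.

16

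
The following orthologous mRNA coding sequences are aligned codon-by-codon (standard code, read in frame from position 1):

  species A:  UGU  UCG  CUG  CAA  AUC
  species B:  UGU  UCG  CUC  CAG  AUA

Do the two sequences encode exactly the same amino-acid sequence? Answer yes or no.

Codon 1: UGU Cys / UGU Cys — identical.
Codon 2: UCG Ser / UCG Ser — identical.
Codon 3: CUG Leu / CUC Leu — synonymous.
Codon 4: CAA Gln / CAG Gln — synonymous.
Codon 5: AUC Ile / AUA Ile — synonymous.
Nonsynonymous differences: 0 → same protein.

yes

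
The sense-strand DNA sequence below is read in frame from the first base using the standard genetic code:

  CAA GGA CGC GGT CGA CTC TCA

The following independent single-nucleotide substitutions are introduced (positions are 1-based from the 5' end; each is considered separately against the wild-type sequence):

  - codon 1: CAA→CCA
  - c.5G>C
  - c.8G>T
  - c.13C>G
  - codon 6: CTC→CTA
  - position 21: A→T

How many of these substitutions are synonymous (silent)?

Codon 1: CAA (Gln) → CCA (Pro) — missense.
Codon 2: GGA (Gly) → GCA (Ala) — missense.
Codon 3: CGC (Arg) → CTC (Leu) — missense.
Codon 5: CGA (Arg) → GGA (Gly) — missense.
Codon 6: CTC (Leu) → CTA (Leu) — synonymous.
Codon 7: TCA (Ser) → TCT (Ser) — synonymous.
Synonymous: 2 of 6.

2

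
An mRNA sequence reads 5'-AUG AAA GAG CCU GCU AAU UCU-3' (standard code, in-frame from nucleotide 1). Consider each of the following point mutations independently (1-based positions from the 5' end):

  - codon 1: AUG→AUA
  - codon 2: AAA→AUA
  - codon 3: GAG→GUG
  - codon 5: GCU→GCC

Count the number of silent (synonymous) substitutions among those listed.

Codon 1: AUG (Met) → AUA (Ile) — missense.
Codon 2: AAA (Lys) → AUA (Ile) — missense.
Codon 3: GAG (Glu) → GUG (Val) — missense.
Codon 5: GCU (Ala) → GCC (Ala) — synonymous.
Synonymous: 1 of 4.

1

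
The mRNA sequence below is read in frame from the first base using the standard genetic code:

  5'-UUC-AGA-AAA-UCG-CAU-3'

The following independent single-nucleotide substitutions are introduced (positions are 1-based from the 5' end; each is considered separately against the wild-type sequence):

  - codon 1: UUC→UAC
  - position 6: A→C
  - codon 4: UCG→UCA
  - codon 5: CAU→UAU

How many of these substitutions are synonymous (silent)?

Codon 1: UUC (Phe) → UAC (Tyr) — missense.
Codon 2: AGA (Arg) → AGC (Ser) — missense.
Codon 4: UCG (Ser) → UCA (Ser) — synonymous.
Codon 5: CAU (His) → UAU (Tyr) — missense.
Synonymous: 1 of 4.

1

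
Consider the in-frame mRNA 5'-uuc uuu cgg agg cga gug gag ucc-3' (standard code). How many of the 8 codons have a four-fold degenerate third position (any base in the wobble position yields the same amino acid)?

4

Codon 1 UUC (Phe): third position 2-fold.
Codon 2 UUU (Phe): third position 2-fold.
Codon 3 CGG (Arg): third position 4-fold.
Codon 4 AGG (Arg): third position 2-fold.
Codon 5 CGA (Arg): third position 4-fold.
Codon 6 GUG (Val): third position 4-fold.
Codon 7 GAG (Glu): third position 2-fold.
Codon 8 UCC (Ser): third position 4-fold.
Four-fold degenerate third positions: 4.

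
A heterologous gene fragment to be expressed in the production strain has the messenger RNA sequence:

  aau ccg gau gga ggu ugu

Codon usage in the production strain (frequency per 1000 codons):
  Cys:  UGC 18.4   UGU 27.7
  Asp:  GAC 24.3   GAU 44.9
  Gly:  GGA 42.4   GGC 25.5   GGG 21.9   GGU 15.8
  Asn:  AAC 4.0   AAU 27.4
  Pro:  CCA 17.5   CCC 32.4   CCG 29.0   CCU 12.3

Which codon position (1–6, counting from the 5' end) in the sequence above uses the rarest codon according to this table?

5

Codon 1 AAU (Asn): 27.4 per 1000.
Codon 2 CCG (Pro): 29.0 per 1000.
Codon 3 GAU (Asp): 44.9 per 1000.
Codon 4 GGA (Gly): 42.4 per 1000.
Codon 5 GGU (Gly): 15.8 per 1000.
Codon 6 UGU (Cys): 27.7 per 1000.
Lowest frequency is 15.8 at codon 5.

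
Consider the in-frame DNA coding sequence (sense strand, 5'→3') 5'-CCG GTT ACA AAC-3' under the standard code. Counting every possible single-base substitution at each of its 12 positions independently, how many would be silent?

10

Codon 1 (CCG, Pro): 3 synonymous substitutions.
Codon 2 (GTT, Val): 3 synonymous substitutions.
Codon 3 (ACA, Thr): 3 synonymous substitutions.
Codon 4 (AAC, Asn): 1 synonymous substitution.
Total: 3 + 3 + 3 + 1 = 10.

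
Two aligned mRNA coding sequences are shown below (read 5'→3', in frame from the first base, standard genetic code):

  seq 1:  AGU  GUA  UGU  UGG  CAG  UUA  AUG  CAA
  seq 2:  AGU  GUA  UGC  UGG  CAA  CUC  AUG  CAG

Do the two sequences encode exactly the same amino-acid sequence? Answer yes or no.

Codon 1: AGU Ser / AGU Ser — identical.
Codon 2: GUA Val / GUA Val — identical.
Codon 3: UGU Cys / UGC Cys — synonymous.
Codon 4: UGG Trp / UGG Trp — identical.
Codon 5: CAG Gln / CAA Gln — synonymous.
Codon 6: UUA Leu / CUC Leu — synonymous.
Codon 7: AUG Met / AUG Met — identical.
Codon 8: CAA Gln / CAG Gln — synonymous.
Nonsynonymous differences: 0 → same protein.

yes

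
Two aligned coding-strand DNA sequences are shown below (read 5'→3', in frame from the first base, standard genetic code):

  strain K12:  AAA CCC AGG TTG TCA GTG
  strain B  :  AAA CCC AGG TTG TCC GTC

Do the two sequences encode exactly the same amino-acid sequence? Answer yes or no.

yes

Codon 1: AAA Lys / AAA Lys — identical.
Codon 2: CCC Pro / CCC Pro — identical.
Codon 3: AGG Arg / AGG Arg — identical.
Codon 4: TTG Leu / TTG Leu — identical.
Codon 5: TCA Ser / TCC Ser — synonymous.
Codon 6: GTG Val / GTC Val — synonymous.
Nonsynonymous differences: 0 → same protein.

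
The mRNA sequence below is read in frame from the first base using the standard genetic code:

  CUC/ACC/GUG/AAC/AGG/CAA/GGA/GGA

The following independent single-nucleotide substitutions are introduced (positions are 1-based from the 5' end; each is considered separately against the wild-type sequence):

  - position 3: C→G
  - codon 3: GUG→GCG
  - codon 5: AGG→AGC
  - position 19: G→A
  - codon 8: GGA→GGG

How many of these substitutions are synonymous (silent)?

2

Codon 1: CUC (Leu) → CUG (Leu) — synonymous.
Codon 3: GUG (Val) → GCG (Ala) — missense.
Codon 5: AGG (Arg) → AGC (Ser) — missense.
Codon 7: GGA (Gly) → AGA (Arg) — missense.
Codon 8: GGA (Gly) → GGG (Gly) — synonymous.
Synonymous: 2 of 5.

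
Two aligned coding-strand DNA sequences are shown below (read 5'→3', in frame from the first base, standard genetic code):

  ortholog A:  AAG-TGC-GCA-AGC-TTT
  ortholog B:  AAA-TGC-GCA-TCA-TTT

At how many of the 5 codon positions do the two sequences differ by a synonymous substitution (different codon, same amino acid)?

2

Codon 1: AAG Lys / AAA Lys — synonymous.
Codon 2: TGC Cys / TGC Cys — identical.
Codon 3: GCA Ala / GCA Ala — identical.
Codon 4: AGC Ser / TCA Ser — synonymous.
Codon 5: TTT Phe / TTT Phe — identical.
Synonymous differences: 2.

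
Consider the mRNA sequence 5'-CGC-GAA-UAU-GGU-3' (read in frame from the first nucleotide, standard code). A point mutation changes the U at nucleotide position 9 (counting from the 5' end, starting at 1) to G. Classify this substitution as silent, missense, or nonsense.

nonsense

Position 9 falls in codon 3: UAU → Tyr.
After the substitution the codon is UAG → Stop.
The new codon is a stop codon, so this is a nonsense mutation.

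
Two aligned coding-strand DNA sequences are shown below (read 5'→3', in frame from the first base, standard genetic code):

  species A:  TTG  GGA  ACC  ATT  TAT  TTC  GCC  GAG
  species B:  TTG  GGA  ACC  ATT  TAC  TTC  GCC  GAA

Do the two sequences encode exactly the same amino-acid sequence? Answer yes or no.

Codon 1: TTG Leu / TTG Leu — identical.
Codon 2: GGA Gly / GGA Gly — identical.
Codon 3: ACC Thr / ACC Thr — identical.
Codon 4: ATT Ile / ATT Ile — identical.
Codon 5: TAT Tyr / TAC Tyr — synonymous.
Codon 6: TTC Phe / TTC Phe — identical.
Codon 7: GCC Ala / GCC Ala — identical.
Codon 8: GAG Glu / GAA Glu — synonymous.
Nonsynonymous differences: 0 → same protein.

yes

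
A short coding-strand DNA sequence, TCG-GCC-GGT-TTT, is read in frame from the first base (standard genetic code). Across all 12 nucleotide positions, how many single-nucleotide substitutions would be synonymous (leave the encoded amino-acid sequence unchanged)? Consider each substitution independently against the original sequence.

Codon 1 (TCG, Ser): 3 synonymous substitutions.
Codon 2 (GCC, Ala): 3 synonymous substitutions.
Codon 3 (GGT, Gly): 3 synonymous substitutions.
Codon 4 (TTT, Phe): 1 synonymous substitution.
Total: 3 + 3 + 3 + 1 = 10.

10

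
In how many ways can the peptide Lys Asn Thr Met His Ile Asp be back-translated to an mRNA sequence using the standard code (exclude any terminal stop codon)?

192

Lys: 2 codons.
Asn: 2 codons.
Thr: 4 codons.
Met: 1 codon.
His: 2 codons.
Ile: 3 codons.
Asp: 2 codons.
2 × 2 × 4 × 1 × 2 × 3 × 2 = 192.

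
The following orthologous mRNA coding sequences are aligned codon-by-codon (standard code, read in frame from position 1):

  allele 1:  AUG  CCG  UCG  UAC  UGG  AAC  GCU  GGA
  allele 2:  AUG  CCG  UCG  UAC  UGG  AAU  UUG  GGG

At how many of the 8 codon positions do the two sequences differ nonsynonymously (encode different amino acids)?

1

Codon 1: AUG Met / AUG Met — identical.
Codon 2: CCG Pro / CCG Pro — identical.
Codon 3: UCG Ser / UCG Ser — identical.
Codon 4: UAC Tyr / UAC Tyr — identical.
Codon 5: UGG Trp / UGG Trp — identical.
Codon 6: AAC Asn / AAU Asn — synonymous.
Codon 7: GCU Ala / UUG Leu — nonsynonymous.
Codon 8: GGA Gly / GGG Gly — synonymous.
Nonsynonymous differences: 1.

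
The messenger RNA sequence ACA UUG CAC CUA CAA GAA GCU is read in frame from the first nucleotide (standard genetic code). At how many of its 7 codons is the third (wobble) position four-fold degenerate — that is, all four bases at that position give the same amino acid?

Codon 1 ACA (Thr): third position 4-fold.
Codon 2 UUG (Leu): third position 2-fold.
Codon 3 CAC (His): third position 2-fold.
Codon 4 CUA (Leu): third position 4-fold.
Codon 5 CAA (Gln): third position 2-fold.
Codon 6 GAA (Glu): third position 2-fold.
Codon 7 GCU (Ala): third position 4-fold.
Four-fold degenerate third positions: 3.

3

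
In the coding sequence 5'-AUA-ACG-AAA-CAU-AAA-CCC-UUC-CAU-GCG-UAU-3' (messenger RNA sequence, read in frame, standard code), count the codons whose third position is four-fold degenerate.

3

Codon 1 AUA (Ile): third position 3-fold.
Codon 2 ACG (Thr): third position 4-fold.
Codon 3 AAA (Lys): third position 2-fold.
Codon 4 CAU (His): third position 2-fold.
Codon 5 AAA (Lys): third position 2-fold.
Codon 6 CCC (Pro): third position 4-fold.
Codon 7 UUC (Phe): third position 2-fold.
Codon 8 CAU (His): third position 2-fold.
Codon 9 GCG (Ala): third position 4-fold.
Codon 10 UAU (Tyr): third position 2-fold.
Four-fold degenerate third positions: 3.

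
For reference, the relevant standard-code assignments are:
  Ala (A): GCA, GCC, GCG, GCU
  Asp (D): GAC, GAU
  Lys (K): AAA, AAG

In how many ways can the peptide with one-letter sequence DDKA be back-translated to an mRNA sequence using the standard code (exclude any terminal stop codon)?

32

Asp: 2 codons.
Asp: 2 codons.
Lys: 2 codons.
Ala: 4 codons.
2 × 2 × 2 × 4 = 32.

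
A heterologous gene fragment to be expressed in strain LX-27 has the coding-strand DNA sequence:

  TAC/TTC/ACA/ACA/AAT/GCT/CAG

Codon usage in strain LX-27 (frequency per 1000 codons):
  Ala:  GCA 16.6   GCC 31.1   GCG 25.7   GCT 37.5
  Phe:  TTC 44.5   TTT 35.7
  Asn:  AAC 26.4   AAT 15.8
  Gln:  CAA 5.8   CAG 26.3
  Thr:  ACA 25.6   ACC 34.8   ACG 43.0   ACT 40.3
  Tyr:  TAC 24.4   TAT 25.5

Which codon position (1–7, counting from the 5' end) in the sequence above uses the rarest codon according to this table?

5

Codon 1 TAC (Tyr): 24.4 per 1000.
Codon 2 TTC (Phe): 44.5 per 1000.
Codon 3 ACA (Thr): 25.6 per 1000.
Codon 4 ACA (Thr): 25.6 per 1000.
Codon 5 AAT (Asn): 15.8 per 1000.
Codon 6 GCT (Ala): 37.5 per 1000.
Codon 7 CAG (Gln): 26.3 per 1000.
Lowest frequency is 15.8 at codon 5.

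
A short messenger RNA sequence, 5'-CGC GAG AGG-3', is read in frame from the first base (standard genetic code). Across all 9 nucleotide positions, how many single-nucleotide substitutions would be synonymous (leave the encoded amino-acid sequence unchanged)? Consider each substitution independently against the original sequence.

6

Codon 1 (CGC, Arg): 3 synonymous substitutions.
Codon 2 (GAG, Glu): 1 synonymous substitution.
Codon 3 (AGG, Arg): 2 synonymous substitutions.
Total: 3 + 1 + 2 = 6.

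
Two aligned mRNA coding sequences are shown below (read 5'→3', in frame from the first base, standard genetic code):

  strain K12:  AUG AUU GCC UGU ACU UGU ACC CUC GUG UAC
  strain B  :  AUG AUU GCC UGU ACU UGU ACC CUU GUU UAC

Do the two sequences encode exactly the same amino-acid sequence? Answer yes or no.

Codon 1: AUG Met / AUG Met — identical.
Codon 2: AUU Ile / AUU Ile — identical.
Codon 3: GCC Ala / GCC Ala — identical.
Codon 4: UGU Cys / UGU Cys — identical.
Codon 5: ACU Thr / ACU Thr — identical.
Codon 6: UGU Cys / UGU Cys — identical.
Codon 7: ACC Thr / ACC Thr — identical.
Codon 8: CUC Leu / CUU Leu — synonymous.
Codon 9: GUG Val / GUU Val — synonymous.
Codon 10: UAC Tyr / UAC Tyr — identical.
Nonsynonymous differences: 0 → same protein.

yes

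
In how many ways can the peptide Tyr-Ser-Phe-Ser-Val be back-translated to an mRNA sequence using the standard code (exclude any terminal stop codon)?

Tyr: 2 codons.
Ser: 6 codons.
Phe: 2 codons.
Ser: 6 codons.
Val: 4 codons.
2 × 6 × 2 × 6 × 4 = 576.

576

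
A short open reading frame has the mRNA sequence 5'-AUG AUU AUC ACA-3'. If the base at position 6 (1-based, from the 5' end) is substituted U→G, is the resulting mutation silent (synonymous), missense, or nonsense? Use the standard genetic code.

missense

Position 6 falls in codon 2: AUU → Ile.
After the substitution the codon is AUG → Met.
Ile ≠ Met, so this is a missense mutation.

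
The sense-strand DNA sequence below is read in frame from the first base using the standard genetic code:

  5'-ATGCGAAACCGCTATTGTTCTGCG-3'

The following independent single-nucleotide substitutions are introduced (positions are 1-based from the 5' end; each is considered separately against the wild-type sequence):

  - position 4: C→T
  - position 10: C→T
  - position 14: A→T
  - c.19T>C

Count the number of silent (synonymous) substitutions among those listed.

0

Codon 2: CGA (Arg) → TGA (Stop) — nonsense.
Codon 4: CGC (Arg) → TGC (Cys) — missense.
Codon 5: TAT (Tyr) → TTT (Phe) — missense.
Codon 7: TCT (Ser) → CCT (Pro) — missense.
Synonymous: 0 of 4.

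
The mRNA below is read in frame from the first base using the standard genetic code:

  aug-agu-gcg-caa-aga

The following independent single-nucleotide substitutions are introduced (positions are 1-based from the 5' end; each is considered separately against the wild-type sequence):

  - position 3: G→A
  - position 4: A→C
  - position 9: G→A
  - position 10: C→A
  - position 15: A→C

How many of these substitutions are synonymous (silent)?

Codon 1: AUG (Met) → AUA (Ile) — missense.
Codon 2: AGU (Ser) → CGU (Arg) — missense.
Codon 3: GCG (Ala) → GCA (Ala) — synonymous.
Codon 4: CAA (Gln) → AAA (Lys) — missense.
Codon 5: AGA (Arg) → AGC (Ser) — missense.
Synonymous: 1 of 5.

1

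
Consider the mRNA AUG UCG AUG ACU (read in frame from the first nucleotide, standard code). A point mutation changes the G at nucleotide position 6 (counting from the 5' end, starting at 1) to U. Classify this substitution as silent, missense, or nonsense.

Position 6 falls in codon 2: UCG → Ser.
After the substitution the codon is UCU → Ser.
Both encode Ser, so the change is synonymous.

silent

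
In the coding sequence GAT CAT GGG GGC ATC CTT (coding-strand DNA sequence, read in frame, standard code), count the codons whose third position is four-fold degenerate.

Codon 1 GAT (Asp): third position 2-fold.
Codon 2 CAT (His): third position 2-fold.
Codon 3 GGG (Gly): third position 4-fold.
Codon 4 GGC (Gly): third position 4-fold.
Codon 5 ATC (Ile): third position 3-fold.
Codon 6 CTT (Leu): third position 4-fold.
Four-fold degenerate third positions: 3.

3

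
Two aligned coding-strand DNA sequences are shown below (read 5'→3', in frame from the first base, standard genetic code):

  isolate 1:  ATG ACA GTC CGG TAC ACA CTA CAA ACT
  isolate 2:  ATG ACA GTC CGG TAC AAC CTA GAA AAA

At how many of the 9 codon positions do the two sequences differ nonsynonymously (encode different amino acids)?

Codon 1: ATG Met / ATG Met — identical.
Codon 2: ACA Thr / ACA Thr — identical.
Codon 3: GTC Val / GTC Val — identical.
Codon 4: CGG Arg / CGG Arg — identical.
Codon 5: TAC Tyr / TAC Tyr — identical.
Codon 6: ACA Thr / AAC Asn — nonsynonymous.
Codon 7: CTA Leu / CTA Leu — identical.
Codon 8: CAA Gln / GAA Glu — nonsynonymous.
Codon 9: ACT Thr / AAA Lys — nonsynonymous.
Nonsynonymous differences: 3.

3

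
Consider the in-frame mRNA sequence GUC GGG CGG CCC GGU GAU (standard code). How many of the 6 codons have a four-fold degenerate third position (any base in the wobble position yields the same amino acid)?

5

Codon 1 GUC (Val): third position 4-fold.
Codon 2 GGG (Gly): third position 4-fold.
Codon 3 CGG (Arg): third position 4-fold.
Codon 4 CCC (Pro): third position 4-fold.
Codon 5 GGU (Gly): third position 4-fold.
Codon 6 GAU (Asp): third position 2-fold.
Four-fold degenerate third positions: 5.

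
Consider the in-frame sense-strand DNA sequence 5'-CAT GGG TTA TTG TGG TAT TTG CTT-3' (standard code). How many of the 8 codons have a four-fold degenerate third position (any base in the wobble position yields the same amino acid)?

2

Codon 1 CAT (His): third position 2-fold.
Codon 2 GGG (Gly): third position 4-fold.
Codon 3 TTA (Leu): third position 2-fold.
Codon 4 TTG (Leu): third position 2-fold.
Codon 5 TGG (Trp): third position 1-fold.
Codon 6 TAT (Tyr): third position 2-fold.
Codon 7 TTG (Leu): third position 2-fold.
Codon 8 CTT (Leu): third position 4-fold.
Four-fold degenerate third positions: 2.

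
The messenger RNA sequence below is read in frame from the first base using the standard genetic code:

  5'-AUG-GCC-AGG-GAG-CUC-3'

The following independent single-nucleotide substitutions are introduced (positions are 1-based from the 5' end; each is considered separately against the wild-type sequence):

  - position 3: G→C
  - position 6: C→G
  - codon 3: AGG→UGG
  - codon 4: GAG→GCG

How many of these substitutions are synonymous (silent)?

1

Codon 1: AUG (Met) → AUC (Ile) — missense.
Codon 2: GCC (Ala) → GCG (Ala) — synonymous.
Codon 3: AGG (Arg) → UGG (Trp) — missense.
Codon 4: GAG (Glu) → GCG (Ala) — missense.
Synonymous: 1 of 4.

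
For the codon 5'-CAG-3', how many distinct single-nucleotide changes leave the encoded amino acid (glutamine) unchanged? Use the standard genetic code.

Position 1: none → 0 synonymous.
Position 2: none → 0 synonymous.
Position 3: CAA → 1 synonymous.
Total: 0 + 0 + 1 = 1.

1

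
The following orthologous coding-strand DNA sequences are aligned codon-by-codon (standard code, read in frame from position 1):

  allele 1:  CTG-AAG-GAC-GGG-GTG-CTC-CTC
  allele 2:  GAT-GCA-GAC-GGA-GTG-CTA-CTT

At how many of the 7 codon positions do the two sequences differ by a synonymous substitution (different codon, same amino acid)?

Codon 1: CTG Leu / GAT Asp — nonsynonymous.
Codon 2: AAG Lys / GCA Ala — nonsynonymous.
Codon 3: GAC Asp / GAC Asp — identical.
Codon 4: GGG Gly / GGA Gly — synonymous.
Codon 5: GTG Val / GTG Val — identical.
Codon 6: CTC Leu / CTA Leu — synonymous.
Codon 7: CTC Leu / CTT Leu — synonymous.
Synonymous differences: 3.

3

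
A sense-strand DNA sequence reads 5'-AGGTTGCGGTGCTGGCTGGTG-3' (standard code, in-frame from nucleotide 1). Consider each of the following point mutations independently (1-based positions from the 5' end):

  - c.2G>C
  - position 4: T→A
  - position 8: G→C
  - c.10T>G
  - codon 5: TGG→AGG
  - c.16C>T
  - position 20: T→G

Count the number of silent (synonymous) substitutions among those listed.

1

Codon 1: AGG (Arg) → ACG (Thr) — missense.
Codon 2: TTG (Leu) → ATG (Met) — missense.
Codon 3: CGG (Arg) → CCG (Pro) — missense.
Codon 4: TGC (Cys) → GGC (Gly) — missense.
Codon 5: TGG (Trp) → AGG (Arg) — missense.
Codon 6: CTG (Leu) → TTG (Leu) — synonymous.
Codon 7: GTG (Val) → GGG (Gly) — missense.
Synonymous: 1 of 7.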